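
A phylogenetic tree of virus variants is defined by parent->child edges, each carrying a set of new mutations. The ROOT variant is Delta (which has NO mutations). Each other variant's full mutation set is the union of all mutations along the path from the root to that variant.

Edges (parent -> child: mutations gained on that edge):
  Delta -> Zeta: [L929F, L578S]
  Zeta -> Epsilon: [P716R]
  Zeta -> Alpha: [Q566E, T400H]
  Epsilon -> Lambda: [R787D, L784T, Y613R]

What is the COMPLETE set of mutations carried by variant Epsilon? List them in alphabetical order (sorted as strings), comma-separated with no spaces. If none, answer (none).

At Delta: gained [] -> total []
At Zeta: gained ['L929F', 'L578S'] -> total ['L578S', 'L929F']
At Epsilon: gained ['P716R'] -> total ['L578S', 'L929F', 'P716R']

Answer: L578S,L929F,P716R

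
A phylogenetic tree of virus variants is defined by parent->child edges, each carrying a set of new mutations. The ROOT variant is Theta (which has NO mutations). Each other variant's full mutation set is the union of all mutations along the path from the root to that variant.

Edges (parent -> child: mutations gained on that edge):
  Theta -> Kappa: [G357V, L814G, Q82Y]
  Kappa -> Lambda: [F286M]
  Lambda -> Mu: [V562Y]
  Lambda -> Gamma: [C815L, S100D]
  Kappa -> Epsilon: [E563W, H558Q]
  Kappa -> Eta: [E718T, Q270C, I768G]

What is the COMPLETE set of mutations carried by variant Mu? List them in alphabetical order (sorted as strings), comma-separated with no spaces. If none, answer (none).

At Theta: gained [] -> total []
At Kappa: gained ['G357V', 'L814G', 'Q82Y'] -> total ['G357V', 'L814G', 'Q82Y']
At Lambda: gained ['F286M'] -> total ['F286M', 'G357V', 'L814G', 'Q82Y']
At Mu: gained ['V562Y'] -> total ['F286M', 'G357V', 'L814G', 'Q82Y', 'V562Y']

Answer: F286M,G357V,L814G,Q82Y,V562Y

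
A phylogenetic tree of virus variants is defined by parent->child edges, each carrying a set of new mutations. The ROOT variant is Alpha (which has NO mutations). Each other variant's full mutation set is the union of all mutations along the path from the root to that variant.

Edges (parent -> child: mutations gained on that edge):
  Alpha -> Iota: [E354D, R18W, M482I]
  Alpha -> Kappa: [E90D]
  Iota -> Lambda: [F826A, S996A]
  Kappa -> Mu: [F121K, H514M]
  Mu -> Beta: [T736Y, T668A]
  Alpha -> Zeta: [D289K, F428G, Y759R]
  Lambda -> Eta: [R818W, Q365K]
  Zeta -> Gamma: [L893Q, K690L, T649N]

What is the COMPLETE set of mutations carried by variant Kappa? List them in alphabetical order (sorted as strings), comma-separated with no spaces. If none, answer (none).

Answer: E90D

Derivation:
At Alpha: gained [] -> total []
At Kappa: gained ['E90D'] -> total ['E90D']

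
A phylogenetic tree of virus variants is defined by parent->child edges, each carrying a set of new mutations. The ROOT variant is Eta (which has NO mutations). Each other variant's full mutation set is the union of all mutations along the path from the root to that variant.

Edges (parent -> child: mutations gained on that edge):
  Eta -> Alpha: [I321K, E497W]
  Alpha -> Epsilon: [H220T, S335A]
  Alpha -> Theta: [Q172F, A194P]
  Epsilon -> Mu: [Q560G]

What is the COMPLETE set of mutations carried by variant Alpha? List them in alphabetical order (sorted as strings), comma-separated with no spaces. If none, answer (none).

At Eta: gained [] -> total []
At Alpha: gained ['I321K', 'E497W'] -> total ['E497W', 'I321K']

Answer: E497W,I321K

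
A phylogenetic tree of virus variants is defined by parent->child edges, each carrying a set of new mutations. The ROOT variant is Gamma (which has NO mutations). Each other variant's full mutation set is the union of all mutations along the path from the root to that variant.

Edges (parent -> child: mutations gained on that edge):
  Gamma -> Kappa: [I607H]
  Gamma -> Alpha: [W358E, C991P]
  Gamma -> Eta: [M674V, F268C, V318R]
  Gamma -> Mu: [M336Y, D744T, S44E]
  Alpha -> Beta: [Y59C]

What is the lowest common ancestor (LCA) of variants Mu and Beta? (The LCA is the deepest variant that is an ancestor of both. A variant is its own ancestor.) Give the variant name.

Path from root to Mu: Gamma -> Mu
  ancestors of Mu: {Gamma, Mu}
Path from root to Beta: Gamma -> Alpha -> Beta
  ancestors of Beta: {Gamma, Alpha, Beta}
Common ancestors: {Gamma}
Walk up from Beta: Beta (not in ancestors of Mu), Alpha (not in ancestors of Mu), Gamma (in ancestors of Mu)
Deepest common ancestor (LCA) = Gamma

Answer: Gamma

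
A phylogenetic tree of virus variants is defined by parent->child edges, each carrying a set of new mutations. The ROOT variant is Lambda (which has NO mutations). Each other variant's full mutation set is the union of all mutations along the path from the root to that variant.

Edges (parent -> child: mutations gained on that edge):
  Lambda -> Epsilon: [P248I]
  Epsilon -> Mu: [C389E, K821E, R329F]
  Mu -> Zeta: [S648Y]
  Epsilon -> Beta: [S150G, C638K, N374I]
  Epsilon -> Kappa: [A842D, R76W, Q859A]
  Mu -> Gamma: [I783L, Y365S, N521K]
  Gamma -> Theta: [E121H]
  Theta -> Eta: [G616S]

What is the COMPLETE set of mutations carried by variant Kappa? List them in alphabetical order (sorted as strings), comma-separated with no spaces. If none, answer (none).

At Lambda: gained [] -> total []
At Epsilon: gained ['P248I'] -> total ['P248I']
At Kappa: gained ['A842D', 'R76W', 'Q859A'] -> total ['A842D', 'P248I', 'Q859A', 'R76W']

Answer: A842D,P248I,Q859A,R76W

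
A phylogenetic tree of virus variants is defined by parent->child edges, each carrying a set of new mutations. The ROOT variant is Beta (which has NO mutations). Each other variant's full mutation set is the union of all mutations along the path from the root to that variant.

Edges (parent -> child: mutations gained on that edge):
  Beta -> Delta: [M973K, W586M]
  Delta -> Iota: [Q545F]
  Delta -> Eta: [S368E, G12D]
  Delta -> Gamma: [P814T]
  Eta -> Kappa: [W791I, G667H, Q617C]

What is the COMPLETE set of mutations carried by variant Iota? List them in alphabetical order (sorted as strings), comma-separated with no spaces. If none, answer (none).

At Beta: gained [] -> total []
At Delta: gained ['M973K', 'W586M'] -> total ['M973K', 'W586M']
At Iota: gained ['Q545F'] -> total ['M973K', 'Q545F', 'W586M']

Answer: M973K,Q545F,W586M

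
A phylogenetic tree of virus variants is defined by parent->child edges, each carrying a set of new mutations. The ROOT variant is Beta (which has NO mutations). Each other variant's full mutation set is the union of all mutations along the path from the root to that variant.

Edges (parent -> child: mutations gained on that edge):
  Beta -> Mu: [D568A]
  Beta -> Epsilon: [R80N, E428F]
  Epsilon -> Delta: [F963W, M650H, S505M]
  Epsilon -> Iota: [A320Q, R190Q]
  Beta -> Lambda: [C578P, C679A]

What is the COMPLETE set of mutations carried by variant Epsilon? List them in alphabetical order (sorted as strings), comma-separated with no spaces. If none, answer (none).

At Beta: gained [] -> total []
At Epsilon: gained ['R80N', 'E428F'] -> total ['E428F', 'R80N']

Answer: E428F,R80N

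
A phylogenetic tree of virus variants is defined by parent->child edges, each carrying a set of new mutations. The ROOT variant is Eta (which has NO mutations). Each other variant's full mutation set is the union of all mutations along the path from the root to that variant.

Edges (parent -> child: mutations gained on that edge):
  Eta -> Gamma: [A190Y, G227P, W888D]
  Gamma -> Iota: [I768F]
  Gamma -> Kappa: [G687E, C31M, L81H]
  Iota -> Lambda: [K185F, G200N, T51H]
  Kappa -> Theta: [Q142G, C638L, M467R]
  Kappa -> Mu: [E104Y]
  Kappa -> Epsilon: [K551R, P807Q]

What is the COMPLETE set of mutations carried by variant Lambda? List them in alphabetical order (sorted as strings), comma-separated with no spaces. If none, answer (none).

At Eta: gained [] -> total []
At Gamma: gained ['A190Y', 'G227P', 'W888D'] -> total ['A190Y', 'G227P', 'W888D']
At Iota: gained ['I768F'] -> total ['A190Y', 'G227P', 'I768F', 'W888D']
At Lambda: gained ['K185F', 'G200N', 'T51H'] -> total ['A190Y', 'G200N', 'G227P', 'I768F', 'K185F', 'T51H', 'W888D']

Answer: A190Y,G200N,G227P,I768F,K185F,T51H,W888D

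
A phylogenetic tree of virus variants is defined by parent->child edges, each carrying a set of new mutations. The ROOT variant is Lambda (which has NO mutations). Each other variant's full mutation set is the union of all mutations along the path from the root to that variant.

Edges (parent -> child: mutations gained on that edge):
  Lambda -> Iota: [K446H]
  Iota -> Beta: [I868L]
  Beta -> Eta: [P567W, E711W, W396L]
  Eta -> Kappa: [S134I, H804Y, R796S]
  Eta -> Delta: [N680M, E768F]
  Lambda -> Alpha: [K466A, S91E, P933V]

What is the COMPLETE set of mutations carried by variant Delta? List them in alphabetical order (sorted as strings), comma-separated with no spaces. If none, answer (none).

Answer: E711W,E768F,I868L,K446H,N680M,P567W,W396L

Derivation:
At Lambda: gained [] -> total []
At Iota: gained ['K446H'] -> total ['K446H']
At Beta: gained ['I868L'] -> total ['I868L', 'K446H']
At Eta: gained ['P567W', 'E711W', 'W396L'] -> total ['E711W', 'I868L', 'K446H', 'P567W', 'W396L']
At Delta: gained ['N680M', 'E768F'] -> total ['E711W', 'E768F', 'I868L', 'K446H', 'N680M', 'P567W', 'W396L']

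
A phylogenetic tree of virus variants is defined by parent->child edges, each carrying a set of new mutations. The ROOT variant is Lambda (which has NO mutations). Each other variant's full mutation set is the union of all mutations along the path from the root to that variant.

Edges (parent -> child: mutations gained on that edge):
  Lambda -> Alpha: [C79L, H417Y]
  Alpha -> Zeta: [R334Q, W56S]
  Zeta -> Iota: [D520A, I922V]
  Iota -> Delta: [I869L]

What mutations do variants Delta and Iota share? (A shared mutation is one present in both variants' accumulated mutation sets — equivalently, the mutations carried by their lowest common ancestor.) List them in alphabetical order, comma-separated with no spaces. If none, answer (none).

Accumulating mutations along path to Delta:
  At Lambda: gained [] -> total []
  At Alpha: gained ['C79L', 'H417Y'] -> total ['C79L', 'H417Y']
  At Zeta: gained ['R334Q', 'W56S'] -> total ['C79L', 'H417Y', 'R334Q', 'W56S']
  At Iota: gained ['D520A', 'I922V'] -> total ['C79L', 'D520A', 'H417Y', 'I922V', 'R334Q', 'W56S']
  At Delta: gained ['I869L'] -> total ['C79L', 'D520A', 'H417Y', 'I869L', 'I922V', 'R334Q', 'W56S']
Mutations(Delta) = ['C79L', 'D520A', 'H417Y', 'I869L', 'I922V', 'R334Q', 'W56S']
Accumulating mutations along path to Iota:
  At Lambda: gained [] -> total []
  At Alpha: gained ['C79L', 'H417Y'] -> total ['C79L', 'H417Y']
  At Zeta: gained ['R334Q', 'W56S'] -> total ['C79L', 'H417Y', 'R334Q', 'W56S']
  At Iota: gained ['D520A', 'I922V'] -> total ['C79L', 'D520A', 'H417Y', 'I922V', 'R334Q', 'W56S']
Mutations(Iota) = ['C79L', 'D520A', 'H417Y', 'I922V', 'R334Q', 'W56S']
Intersection: ['C79L', 'D520A', 'H417Y', 'I869L', 'I922V', 'R334Q', 'W56S'] ∩ ['C79L', 'D520A', 'H417Y', 'I922V', 'R334Q', 'W56S'] = ['C79L', 'D520A', 'H417Y', 'I922V', 'R334Q', 'W56S']

Answer: C79L,D520A,H417Y,I922V,R334Q,W56S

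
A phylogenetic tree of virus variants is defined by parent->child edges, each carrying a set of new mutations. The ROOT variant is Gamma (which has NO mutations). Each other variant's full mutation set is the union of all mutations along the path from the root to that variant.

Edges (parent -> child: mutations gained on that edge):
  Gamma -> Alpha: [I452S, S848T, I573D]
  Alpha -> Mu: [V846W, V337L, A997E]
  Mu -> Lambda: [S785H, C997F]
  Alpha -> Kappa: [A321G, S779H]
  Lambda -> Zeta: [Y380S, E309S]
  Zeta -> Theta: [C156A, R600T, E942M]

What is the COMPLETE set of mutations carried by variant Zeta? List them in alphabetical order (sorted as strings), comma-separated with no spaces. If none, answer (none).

Answer: A997E,C997F,E309S,I452S,I573D,S785H,S848T,V337L,V846W,Y380S

Derivation:
At Gamma: gained [] -> total []
At Alpha: gained ['I452S', 'S848T', 'I573D'] -> total ['I452S', 'I573D', 'S848T']
At Mu: gained ['V846W', 'V337L', 'A997E'] -> total ['A997E', 'I452S', 'I573D', 'S848T', 'V337L', 'V846W']
At Lambda: gained ['S785H', 'C997F'] -> total ['A997E', 'C997F', 'I452S', 'I573D', 'S785H', 'S848T', 'V337L', 'V846W']
At Zeta: gained ['Y380S', 'E309S'] -> total ['A997E', 'C997F', 'E309S', 'I452S', 'I573D', 'S785H', 'S848T', 'V337L', 'V846W', 'Y380S']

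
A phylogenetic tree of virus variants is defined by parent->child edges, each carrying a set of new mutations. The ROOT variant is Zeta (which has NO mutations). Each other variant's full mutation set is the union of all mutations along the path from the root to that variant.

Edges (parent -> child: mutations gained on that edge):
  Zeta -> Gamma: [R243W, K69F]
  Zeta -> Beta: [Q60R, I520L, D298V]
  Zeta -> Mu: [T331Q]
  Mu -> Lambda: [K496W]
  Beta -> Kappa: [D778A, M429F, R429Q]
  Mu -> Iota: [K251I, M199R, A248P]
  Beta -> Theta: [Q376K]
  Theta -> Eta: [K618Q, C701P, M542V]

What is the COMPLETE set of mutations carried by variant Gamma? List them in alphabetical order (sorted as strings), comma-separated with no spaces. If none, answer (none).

Answer: K69F,R243W

Derivation:
At Zeta: gained [] -> total []
At Gamma: gained ['R243W', 'K69F'] -> total ['K69F', 'R243W']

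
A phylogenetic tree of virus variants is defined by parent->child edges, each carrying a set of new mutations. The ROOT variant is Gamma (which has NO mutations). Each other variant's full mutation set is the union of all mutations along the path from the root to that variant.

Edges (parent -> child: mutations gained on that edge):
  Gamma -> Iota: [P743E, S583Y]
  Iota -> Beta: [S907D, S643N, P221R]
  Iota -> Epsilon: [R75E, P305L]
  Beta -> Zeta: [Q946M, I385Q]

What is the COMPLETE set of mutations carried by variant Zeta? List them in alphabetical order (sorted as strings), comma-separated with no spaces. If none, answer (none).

At Gamma: gained [] -> total []
At Iota: gained ['P743E', 'S583Y'] -> total ['P743E', 'S583Y']
At Beta: gained ['S907D', 'S643N', 'P221R'] -> total ['P221R', 'P743E', 'S583Y', 'S643N', 'S907D']
At Zeta: gained ['Q946M', 'I385Q'] -> total ['I385Q', 'P221R', 'P743E', 'Q946M', 'S583Y', 'S643N', 'S907D']

Answer: I385Q,P221R,P743E,Q946M,S583Y,S643N,S907D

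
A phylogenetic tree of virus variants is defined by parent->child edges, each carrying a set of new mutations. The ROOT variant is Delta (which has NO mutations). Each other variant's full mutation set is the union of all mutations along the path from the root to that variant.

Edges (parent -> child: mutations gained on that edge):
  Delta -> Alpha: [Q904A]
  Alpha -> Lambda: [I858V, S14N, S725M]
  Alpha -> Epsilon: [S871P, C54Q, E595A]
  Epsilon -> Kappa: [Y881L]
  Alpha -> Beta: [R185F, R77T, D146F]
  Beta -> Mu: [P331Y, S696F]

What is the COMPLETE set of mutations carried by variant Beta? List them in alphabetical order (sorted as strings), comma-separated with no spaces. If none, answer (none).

At Delta: gained [] -> total []
At Alpha: gained ['Q904A'] -> total ['Q904A']
At Beta: gained ['R185F', 'R77T', 'D146F'] -> total ['D146F', 'Q904A', 'R185F', 'R77T']

Answer: D146F,Q904A,R185F,R77T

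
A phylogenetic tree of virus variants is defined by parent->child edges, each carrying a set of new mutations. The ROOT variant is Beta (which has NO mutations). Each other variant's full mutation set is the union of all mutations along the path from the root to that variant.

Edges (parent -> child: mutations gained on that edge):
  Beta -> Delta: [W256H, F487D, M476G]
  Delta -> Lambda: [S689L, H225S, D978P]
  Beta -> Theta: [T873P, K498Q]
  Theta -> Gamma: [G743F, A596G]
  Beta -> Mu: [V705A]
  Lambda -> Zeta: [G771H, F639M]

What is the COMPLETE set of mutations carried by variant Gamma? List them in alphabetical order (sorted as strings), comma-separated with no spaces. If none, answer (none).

At Beta: gained [] -> total []
At Theta: gained ['T873P', 'K498Q'] -> total ['K498Q', 'T873P']
At Gamma: gained ['G743F', 'A596G'] -> total ['A596G', 'G743F', 'K498Q', 'T873P']

Answer: A596G,G743F,K498Q,T873P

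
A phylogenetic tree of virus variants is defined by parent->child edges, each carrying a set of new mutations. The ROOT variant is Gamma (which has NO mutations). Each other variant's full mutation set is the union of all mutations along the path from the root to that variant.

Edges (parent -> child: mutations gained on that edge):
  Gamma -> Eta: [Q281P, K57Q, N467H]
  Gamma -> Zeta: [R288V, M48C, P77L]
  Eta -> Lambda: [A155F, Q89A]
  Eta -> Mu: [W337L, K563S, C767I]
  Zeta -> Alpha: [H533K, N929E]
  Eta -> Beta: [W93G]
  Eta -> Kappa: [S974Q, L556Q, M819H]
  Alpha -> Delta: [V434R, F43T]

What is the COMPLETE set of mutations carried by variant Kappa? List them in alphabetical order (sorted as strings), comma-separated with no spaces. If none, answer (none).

Answer: K57Q,L556Q,M819H,N467H,Q281P,S974Q

Derivation:
At Gamma: gained [] -> total []
At Eta: gained ['Q281P', 'K57Q', 'N467H'] -> total ['K57Q', 'N467H', 'Q281P']
At Kappa: gained ['S974Q', 'L556Q', 'M819H'] -> total ['K57Q', 'L556Q', 'M819H', 'N467H', 'Q281P', 'S974Q']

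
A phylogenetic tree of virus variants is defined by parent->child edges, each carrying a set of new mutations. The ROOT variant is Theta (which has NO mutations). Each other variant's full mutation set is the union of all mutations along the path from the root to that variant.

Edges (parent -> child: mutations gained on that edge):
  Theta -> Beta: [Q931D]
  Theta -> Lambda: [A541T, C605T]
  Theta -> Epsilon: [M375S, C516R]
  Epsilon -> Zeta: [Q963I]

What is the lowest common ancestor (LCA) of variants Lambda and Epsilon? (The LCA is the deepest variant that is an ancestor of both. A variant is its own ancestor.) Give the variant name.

Path from root to Lambda: Theta -> Lambda
  ancestors of Lambda: {Theta, Lambda}
Path from root to Epsilon: Theta -> Epsilon
  ancestors of Epsilon: {Theta, Epsilon}
Common ancestors: {Theta}
Walk up from Epsilon: Epsilon (not in ancestors of Lambda), Theta (in ancestors of Lambda)
Deepest common ancestor (LCA) = Theta

Answer: Theta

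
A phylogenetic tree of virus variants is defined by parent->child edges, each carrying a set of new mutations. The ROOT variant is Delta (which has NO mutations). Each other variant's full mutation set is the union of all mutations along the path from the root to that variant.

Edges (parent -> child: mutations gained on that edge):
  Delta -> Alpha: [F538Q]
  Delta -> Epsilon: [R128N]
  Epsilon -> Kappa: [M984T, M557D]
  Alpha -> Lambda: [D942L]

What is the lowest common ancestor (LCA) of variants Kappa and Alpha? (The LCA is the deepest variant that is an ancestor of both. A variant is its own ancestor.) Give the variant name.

Answer: Delta

Derivation:
Path from root to Kappa: Delta -> Epsilon -> Kappa
  ancestors of Kappa: {Delta, Epsilon, Kappa}
Path from root to Alpha: Delta -> Alpha
  ancestors of Alpha: {Delta, Alpha}
Common ancestors: {Delta}
Walk up from Alpha: Alpha (not in ancestors of Kappa), Delta (in ancestors of Kappa)
Deepest common ancestor (LCA) = Delta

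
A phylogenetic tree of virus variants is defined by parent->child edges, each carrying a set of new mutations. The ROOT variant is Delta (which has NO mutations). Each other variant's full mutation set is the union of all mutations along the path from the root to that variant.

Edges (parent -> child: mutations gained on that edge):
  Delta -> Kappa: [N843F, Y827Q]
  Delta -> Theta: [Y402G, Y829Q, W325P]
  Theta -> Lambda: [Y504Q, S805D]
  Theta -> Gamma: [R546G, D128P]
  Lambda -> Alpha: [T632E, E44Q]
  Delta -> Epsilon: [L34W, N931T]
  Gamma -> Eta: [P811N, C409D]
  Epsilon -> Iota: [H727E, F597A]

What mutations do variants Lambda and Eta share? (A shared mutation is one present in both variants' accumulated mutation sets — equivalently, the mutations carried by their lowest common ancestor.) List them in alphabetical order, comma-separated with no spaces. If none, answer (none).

Answer: W325P,Y402G,Y829Q

Derivation:
Accumulating mutations along path to Lambda:
  At Delta: gained [] -> total []
  At Theta: gained ['Y402G', 'Y829Q', 'W325P'] -> total ['W325P', 'Y402G', 'Y829Q']
  At Lambda: gained ['Y504Q', 'S805D'] -> total ['S805D', 'W325P', 'Y402G', 'Y504Q', 'Y829Q']
Mutations(Lambda) = ['S805D', 'W325P', 'Y402G', 'Y504Q', 'Y829Q']
Accumulating mutations along path to Eta:
  At Delta: gained [] -> total []
  At Theta: gained ['Y402G', 'Y829Q', 'W325P'] -> total ['W325P', 'Y402G', 'Y829Q']
  At Gamma: gained ['R546G', 'D128P'] -> total ['D128P', 'R546G', 'W325P', 'Y402G', 'Y829Q']
  At Eta: gained ['P811N', 'C409D'] -> total ['C409D', 'D128P', 'P811N', 'R546G', 'W325P', 'Y402G', 'Y829Q']
Mutations(Eta) = ['C409D', 'D128P', 'P811N', 'R546G', 'W325P', 'Y402G', 'Y829Q']
Intersection: ['S805D', 'W325P', 'Y402G', 'Y504Q', 'Y829Q'] ∩ ['C409D', 'D128P', 'P811N', 'R546G', 'W325P', 'Y402G', 'Y829Q'] = ['W325P', 'Y402G', 'Y829Q']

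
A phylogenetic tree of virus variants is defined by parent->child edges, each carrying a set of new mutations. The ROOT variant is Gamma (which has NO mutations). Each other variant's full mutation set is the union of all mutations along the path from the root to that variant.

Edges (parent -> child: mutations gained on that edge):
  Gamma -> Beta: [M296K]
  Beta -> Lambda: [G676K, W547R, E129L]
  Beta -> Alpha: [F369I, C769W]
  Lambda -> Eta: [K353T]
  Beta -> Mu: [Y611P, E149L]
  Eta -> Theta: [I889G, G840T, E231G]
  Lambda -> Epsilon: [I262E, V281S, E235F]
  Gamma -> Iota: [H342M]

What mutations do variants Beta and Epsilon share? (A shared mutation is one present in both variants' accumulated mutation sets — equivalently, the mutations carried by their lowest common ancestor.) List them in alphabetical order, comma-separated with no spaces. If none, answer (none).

Accumulating mutations along path to Beta:
  At Gamma: gained [] -> total []
  At Beta: gained ['M296K'] -> total ['M296K']
Mutations(Beta) = ['M296K']
Accumulating mutations along path to Epsilon:
  At Gamma: gained [] -> total []
  At Beta: gained ['M296K'] -> total ['M296K']
  At Lambda: gained ['G676K', 'W547R', 'E129L'] -> total ['E129L', 'G676K', 'M296K', 'W547R']
  At Epsilon: gained ['I262E', 'V281S', 'E235F'] -> total ['E129L', 'E235F', 'G676K', 'I262E', 'M296K', 'V281S', 'W547R']
Mutations(Epsilon) = ['E129L', 'E235F', 'G676K', 'I262E', 'M296K', 'V281S', 'W547R']
Intersection: ['M296K'] ∩ ['E129L', 'E235F', 'G676K', 'I262E', 'M296K', 'V281S', 'W547R'] = ['M296K']

Answer: M296K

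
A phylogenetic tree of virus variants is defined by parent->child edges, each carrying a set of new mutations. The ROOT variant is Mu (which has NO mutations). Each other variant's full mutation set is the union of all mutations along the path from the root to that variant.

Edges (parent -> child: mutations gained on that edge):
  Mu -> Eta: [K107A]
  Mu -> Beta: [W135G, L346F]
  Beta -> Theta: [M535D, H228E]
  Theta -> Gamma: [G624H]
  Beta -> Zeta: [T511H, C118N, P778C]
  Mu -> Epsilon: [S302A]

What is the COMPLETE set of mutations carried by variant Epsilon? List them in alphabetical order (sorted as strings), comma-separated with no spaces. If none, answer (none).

At Mu: gained [] -> total []
At Epsilon: gained ['S302A'] -> total ['S302A']

Answer: S302A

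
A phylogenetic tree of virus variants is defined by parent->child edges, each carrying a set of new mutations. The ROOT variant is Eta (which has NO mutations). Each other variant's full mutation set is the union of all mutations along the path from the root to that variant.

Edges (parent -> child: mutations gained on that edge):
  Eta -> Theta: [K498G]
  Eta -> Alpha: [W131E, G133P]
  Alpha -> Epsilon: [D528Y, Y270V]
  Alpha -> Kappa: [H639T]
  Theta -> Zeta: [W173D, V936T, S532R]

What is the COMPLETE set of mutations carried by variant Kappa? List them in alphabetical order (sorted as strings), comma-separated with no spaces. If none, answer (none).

Answer: G133P,H639T,W131E

Derivation:
At Eta: gained [] -> total []
At Alpha: gained ['W131E', 'G133P'] -> total ['G133P', 'W131E']
At Kappa: gained ['H639T'] -> total ['G133P', 'H639T', 'W131E']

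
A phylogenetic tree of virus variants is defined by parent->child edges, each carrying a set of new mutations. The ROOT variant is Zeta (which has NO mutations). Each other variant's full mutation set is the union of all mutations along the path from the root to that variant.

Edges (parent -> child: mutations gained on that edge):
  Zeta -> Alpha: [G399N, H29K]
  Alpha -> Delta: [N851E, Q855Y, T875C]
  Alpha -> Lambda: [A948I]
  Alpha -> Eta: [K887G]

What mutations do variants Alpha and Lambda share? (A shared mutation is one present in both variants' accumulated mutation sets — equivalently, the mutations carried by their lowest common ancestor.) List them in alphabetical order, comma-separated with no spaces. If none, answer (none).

Answer: G399N,H29K

Derivation:
Accumulating mutations along path to Alpha:
  At Zeta: gained [] -> total []
  At Alpha: gained ['G399N', 'H29K'] -> total ['G399N', 'H29K']
Mutations(Alpha) = ['G399N', 'H29K']
Accumulating mutations along path to Lambda:
  At Zeta: gained [] -> total []
  At Alpha: gained ['G399N', 'H29K'] -> total ['G399N', 'H29K']
  At Lambda: gained ['A948I'] -> total ['A948I', 'G399N', 'H29K']
Mutations(Lambda) = ['A948I', 'G399N', 'H29K']
Intersection: ['G399N', 'H29K'] ∩ ['A948I', 'G399N', 'H29K'] = ['G399N', 'H29K']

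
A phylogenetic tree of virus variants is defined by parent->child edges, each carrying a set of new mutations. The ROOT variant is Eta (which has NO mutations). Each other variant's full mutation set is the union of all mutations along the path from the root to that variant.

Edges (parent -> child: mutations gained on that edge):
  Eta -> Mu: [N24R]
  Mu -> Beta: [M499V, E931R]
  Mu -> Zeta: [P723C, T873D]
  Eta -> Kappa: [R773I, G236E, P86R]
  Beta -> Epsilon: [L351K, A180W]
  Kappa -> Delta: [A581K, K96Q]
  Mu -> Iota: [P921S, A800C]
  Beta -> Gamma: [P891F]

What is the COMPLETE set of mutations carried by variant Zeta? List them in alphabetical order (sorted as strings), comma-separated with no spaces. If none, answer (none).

Answer: N24R,P723C,T873D

Derivation:
At Eta: gained [] -> total []
At Mu: gained ['N24R'] -> total ['N24R']
At Zeta: gained ['P723C', 'T873D'] -> total ['N24R', 'P723C', 'T873D']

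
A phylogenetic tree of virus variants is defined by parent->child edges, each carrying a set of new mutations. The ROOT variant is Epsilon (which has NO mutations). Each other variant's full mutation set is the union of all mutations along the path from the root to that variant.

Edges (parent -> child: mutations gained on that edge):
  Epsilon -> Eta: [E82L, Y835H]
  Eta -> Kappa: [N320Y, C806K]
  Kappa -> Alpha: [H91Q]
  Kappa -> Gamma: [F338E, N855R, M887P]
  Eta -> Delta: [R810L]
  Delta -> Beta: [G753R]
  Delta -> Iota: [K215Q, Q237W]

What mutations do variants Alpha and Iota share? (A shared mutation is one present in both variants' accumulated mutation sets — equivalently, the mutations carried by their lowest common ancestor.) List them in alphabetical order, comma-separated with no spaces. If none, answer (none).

Answer: E82L,Y835H

Derivation:
Accumulating mutations along path to Alpha:
  At Epsilon: gained [] -> total []
  At Eta: gained ['E82L', 'Y835H'] -> total ['E82L', 'Y835H']
  At Kappa: gained ['N320Y', 'C806K'] -> total ['C806K', 'E82L', 'N320Y', 'Y835H']
  At Alpha: gained ['H91Q'] -> total ['C806K', 'E82L', 'H91Q', 'N320Y', 'Y835H']
Mutations(Alpha) = ['C806K', 'E82L', 'H91Q', 'N320Y', 'Y835H']
Accumulating mutations along path to Iota:
  At Epsilon: gained [] -> total []
  At Eta: gained ['E82L', 'Y835H'] -> total ['E82L', 'Y835H']
  At Delta: gained ['R810L'] -> total ['E82L', 'R810L', 'Y835H']
  At Iota: gained ['K215Q', 'Q237W'] -> total ['E82L', 'K215Q', 'Q237W', 'R810L', 'Y835H']
Mutations(Iota) = ['E82L', 'K215Q', 'Q237W', 'R810L', 'Y835H']
Intersection: ['C806K', 'E82L', 'H91Q', 'N320Y', 'Y835H'] ∩ ['E82L', 'K215Q', 'Q237W', 'R810L', 'Y835H'] = ['E82L', 'Y835H']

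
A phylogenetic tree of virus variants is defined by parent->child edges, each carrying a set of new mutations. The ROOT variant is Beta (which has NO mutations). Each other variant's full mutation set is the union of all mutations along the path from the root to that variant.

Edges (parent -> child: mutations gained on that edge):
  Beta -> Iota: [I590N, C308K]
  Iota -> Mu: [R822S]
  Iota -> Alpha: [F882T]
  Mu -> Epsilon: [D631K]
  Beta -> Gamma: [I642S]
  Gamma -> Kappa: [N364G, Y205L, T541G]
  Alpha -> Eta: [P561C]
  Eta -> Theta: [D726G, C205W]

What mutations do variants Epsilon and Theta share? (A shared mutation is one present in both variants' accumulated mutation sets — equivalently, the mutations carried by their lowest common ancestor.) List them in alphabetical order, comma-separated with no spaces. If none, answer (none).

Accumulating mutations along path to Epsilon:
  At Beta: gained [] -> total []
  At Iota: gained ['I590N', 'C308K'] -> total ['C308K', 'I590N']
  At Mu: gained ['R822S'] -> total ['C308K', 'I590N', 'R822S']
  At Epsilon: gained ['D631K'] -> total ['C308K', 'D631K', 'I590N', 'R822S']
Mutations(Epsilon) = ['C308K', 'D631K', 'I590N', 'R822S']
Accumulating mutations along path to Theta:
  At Beta: gained [] -> total []
  At Iota: gained ['I590N', 'C308K'] -> total ['C308K', 'I590N']
  At Alpha: gained ['F882T'] -> total ['C308K', 'F882T', 'I590N']
  At Eta: gained ['P561C'] -> total ['C308K', 'F882T', 'I590N', 'P561C']
  At Theta: gained ['D726G', 'C205W'] -> total ['C205W', 'C308K', 'D726G', 'F882T', 'I590N', 'P561C']
Mutations(Theta) = ['C205W', 'C308K', 'D726G', 'F882T', 'I590N', 'P561C']
Intersection: ['C308K', 'D631K', 'I590N', 'R822S'] ∩ ['C205W', 'C308K', 'D726G', 'F882T', 'I590N', 'P561C'] = ['C308K', 'I590N']

Answer: C308K,I590N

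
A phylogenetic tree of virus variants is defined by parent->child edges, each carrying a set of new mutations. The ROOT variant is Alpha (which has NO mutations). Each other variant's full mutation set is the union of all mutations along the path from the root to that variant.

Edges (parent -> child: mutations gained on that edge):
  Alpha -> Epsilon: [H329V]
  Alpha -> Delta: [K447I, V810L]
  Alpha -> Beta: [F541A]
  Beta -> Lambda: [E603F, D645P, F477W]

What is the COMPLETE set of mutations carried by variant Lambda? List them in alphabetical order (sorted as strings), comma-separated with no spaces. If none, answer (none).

At Alpha: gained [] -> total []
At Beta: gained ['F541A'] -> total ['F541A']
At Lambda: gained ['E603F', 'D645P', 'F477W'] -> total ['D645P', 'E603F', 'F477W', 'F541A']

Answer: D645P,E603F,F477W,F541A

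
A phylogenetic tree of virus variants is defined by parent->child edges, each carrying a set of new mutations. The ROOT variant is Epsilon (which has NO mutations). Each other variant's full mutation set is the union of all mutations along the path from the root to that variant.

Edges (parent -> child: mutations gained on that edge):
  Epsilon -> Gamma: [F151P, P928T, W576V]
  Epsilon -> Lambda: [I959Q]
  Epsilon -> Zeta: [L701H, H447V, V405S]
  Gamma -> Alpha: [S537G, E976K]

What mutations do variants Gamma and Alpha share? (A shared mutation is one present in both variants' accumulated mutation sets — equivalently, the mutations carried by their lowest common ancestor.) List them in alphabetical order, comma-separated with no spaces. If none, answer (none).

Accumulating mutations along path to Gamma:
  At Epsilon: gained [] -> total []
  At Gamma: gained ['F151P', 'P928T', 'W576V'] -> total ['F151P', 'P928T', 'W576V']
Mutations(Gamma) = ['F151P', 'P928T', 'W576V']
Accumulating mutations along path to Alpha:
  At Epsilon: gained [] -> total []
  At Gamma: gained ['F151P', 'P928T', 'W576V'] -> total ['F151P', 'P928T', 'W576V']
  At Alpha: gained ['S537G', 'E976K'] -> total ['E976K', 'F151P', 'P928T', 'S537G', 'W576V']
Mutations(Alpha) = ['E976K', 'F151P', 'P928T', 'S537G', 'W576V']
Intersection: ['F151P', 'P928T', 'W576V'] ∩ ['E976K', 'F151P', 'P928T', 'S537G', 'W576V'] = ['F151P', 'P928T', 'W576V']

Answer: F151P,P928T,W576V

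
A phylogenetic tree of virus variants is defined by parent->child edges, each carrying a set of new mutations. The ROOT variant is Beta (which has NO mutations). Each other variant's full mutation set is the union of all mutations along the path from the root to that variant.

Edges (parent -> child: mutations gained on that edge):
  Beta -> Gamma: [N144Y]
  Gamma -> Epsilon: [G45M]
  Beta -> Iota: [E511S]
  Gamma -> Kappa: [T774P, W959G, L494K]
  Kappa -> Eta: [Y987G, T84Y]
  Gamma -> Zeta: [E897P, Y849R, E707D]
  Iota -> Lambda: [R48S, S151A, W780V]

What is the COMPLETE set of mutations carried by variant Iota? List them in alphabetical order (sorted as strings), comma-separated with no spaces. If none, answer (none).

At Beta: gained [] -> total []
At Iota: gained ['E511S'] -> total ['E511S']

Answer: E511S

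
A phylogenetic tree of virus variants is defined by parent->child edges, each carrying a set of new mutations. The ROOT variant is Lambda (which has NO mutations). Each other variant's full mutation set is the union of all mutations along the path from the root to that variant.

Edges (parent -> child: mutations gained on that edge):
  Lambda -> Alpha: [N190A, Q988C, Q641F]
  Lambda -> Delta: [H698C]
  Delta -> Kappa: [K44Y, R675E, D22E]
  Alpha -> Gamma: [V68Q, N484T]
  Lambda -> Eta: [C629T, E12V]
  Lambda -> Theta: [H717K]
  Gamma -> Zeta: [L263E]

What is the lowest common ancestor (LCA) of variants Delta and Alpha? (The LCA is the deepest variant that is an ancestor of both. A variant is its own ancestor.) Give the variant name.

Path from root to Delta: Lambda -> Delta
  ancestors of Delta: {Lambda, Delta}
Path from root to Alpha: Lambda -> Alpha
  ancestors of Alpha: {Lambda, Alpha}
Common ancestors: {Lambda}
Walk up from Alpha: Alpha (not in ancestors of Delta), Lambda (in ancestors of Delta)
Deepest common ancestor (LCA) = Lambda

Answer: Lambda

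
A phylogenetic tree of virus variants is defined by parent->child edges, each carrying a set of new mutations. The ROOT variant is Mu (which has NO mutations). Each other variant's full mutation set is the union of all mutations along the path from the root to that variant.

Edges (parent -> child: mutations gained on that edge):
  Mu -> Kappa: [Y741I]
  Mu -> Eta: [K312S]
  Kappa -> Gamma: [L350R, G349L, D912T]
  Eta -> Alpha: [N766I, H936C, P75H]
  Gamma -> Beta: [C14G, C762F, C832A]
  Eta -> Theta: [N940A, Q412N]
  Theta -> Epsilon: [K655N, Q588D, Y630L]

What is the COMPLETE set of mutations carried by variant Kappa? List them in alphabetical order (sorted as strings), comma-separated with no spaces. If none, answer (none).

At Mu: gained [] -> total []
At Kappa: gained ['Y741I'] -> total ['Y741I']

Answer: Y741I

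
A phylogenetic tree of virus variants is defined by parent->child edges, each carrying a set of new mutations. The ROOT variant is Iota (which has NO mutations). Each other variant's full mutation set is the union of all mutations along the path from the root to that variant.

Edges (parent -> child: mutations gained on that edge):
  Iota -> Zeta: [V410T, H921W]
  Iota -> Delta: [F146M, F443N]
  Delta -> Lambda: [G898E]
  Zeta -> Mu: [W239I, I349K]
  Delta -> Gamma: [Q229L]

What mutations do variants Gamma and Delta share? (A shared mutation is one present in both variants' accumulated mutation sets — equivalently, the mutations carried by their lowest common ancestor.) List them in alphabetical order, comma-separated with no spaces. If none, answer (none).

Accumulating mutations along path to Gamma:
  At Iota: gained [] -> total []
  At Delta: gained ['F146M', 'F443N'] -> total ['F146M', 'F443N']
  At Gamma: gained ['Q229L'] -> total ['F146M', 'F443N', 'Q229L']
Mutations(Gamma) = ['F146M', 'F443N', 'Q229L']
Accumulating mutations along path to Delta:
  At Iota: gained [] -> total []
  At Delta: gained ['F146M', 'F443N'] -> total ['F146M', 'F443N']
Mutations(Delta) = ['F146M', 'F443N']
Intersection: ['F146M', 'F443N', 'Q229L'] ∩ ['F146M', 'F443N'] = ['F146M', 'F443N']

Answer: F146M,F443N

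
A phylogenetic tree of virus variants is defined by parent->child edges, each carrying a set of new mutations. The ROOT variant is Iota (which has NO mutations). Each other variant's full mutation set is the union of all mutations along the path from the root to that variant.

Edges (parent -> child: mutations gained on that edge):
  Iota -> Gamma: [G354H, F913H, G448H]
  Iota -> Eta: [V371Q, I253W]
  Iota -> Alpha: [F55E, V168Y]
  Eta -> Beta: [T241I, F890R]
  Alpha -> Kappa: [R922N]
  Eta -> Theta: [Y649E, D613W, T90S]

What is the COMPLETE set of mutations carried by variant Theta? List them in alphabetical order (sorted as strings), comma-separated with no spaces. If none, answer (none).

At Iota: gained [] -> total []
At Eta: gained ['V371Q', 'I253W'] -> total ['I253W', 'V371Q']
At Theta: gained ['Y649E', 'D613W', 'T90S'] -> total ['D613W', 'I253W', 'T90S', 'V371Q', 'Y649E']

Answer: D613W,I253W,T90S,V371Q,Y649E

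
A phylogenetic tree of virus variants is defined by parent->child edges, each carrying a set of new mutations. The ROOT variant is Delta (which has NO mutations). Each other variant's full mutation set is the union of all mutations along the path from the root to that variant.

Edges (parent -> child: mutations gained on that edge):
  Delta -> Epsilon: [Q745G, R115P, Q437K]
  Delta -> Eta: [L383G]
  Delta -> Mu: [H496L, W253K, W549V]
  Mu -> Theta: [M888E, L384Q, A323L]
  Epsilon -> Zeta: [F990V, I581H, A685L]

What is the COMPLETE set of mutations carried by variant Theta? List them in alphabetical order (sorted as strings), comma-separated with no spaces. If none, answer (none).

At Delta: gained [] -> total []
At Mu: gained ['H496L', 'W253K', 'W549V'] -> total ['H496L', 'W253K', 'W549V']
At Theta: gained ['M888E', 'L384Q', 'A323L'] -> total ['A323L', 'H496L', 'L384Q', 'M888E', 'W253K', 'W549V']

Answer: A323L,H496L,L384Q,M888E,W253K,W549V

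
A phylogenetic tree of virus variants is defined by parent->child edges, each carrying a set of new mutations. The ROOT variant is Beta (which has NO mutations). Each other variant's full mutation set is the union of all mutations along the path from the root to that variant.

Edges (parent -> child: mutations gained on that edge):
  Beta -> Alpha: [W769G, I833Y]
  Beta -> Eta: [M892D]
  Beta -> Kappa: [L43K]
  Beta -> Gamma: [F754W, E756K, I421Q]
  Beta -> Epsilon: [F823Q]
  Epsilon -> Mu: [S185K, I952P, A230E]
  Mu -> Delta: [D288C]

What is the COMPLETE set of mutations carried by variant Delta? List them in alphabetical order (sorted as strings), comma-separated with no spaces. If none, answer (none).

At Beta: gained [] -> total []
At Epsilon: gained ['F823Q'] -> total ['F823Q']
At Mu: gained ['S185K', 'I952P', 'A230E'] -> total ['A230E', 'F823Q', 'I952P', 'S185K']
At Delta: gained ['D288C'] -> total ['A230E', 'D288C', 'F823Q', 'I952P', 'S185K']

Answer: A230E,D288C,F823Q,I952P,S185K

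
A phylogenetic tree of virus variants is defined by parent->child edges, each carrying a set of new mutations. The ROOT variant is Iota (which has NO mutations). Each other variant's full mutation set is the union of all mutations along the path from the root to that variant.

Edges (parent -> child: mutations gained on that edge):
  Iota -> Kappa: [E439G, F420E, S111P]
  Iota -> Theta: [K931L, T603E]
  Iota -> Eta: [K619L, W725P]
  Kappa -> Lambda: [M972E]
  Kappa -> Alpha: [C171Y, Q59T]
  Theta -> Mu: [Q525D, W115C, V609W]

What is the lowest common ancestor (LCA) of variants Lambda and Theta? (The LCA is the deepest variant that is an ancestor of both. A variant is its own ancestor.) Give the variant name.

Path from root to Lambda: Iota -> Kappa -> Lambda
  ancestors of Lambda: {Iota, Kappa, Lambda}
Path from root to Theta: Iota -> Theta
  ancestors of Theta: {Iota, Theta}
Common ancestors: {Iota}
Walk up from Theta: Theta (not in ancestors of Lambda), Iota (in ancestors of Lambda)
Deepest common ancestor (LCA) = Iota

Answer: Iota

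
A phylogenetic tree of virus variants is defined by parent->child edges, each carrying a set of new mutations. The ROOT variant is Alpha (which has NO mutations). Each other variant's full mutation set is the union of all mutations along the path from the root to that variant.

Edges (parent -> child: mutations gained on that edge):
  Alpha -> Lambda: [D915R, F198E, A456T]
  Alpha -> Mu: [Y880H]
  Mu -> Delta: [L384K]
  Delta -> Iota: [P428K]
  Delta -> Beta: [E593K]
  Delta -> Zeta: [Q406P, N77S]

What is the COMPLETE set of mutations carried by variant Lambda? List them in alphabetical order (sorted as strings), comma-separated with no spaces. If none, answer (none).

Answer: A456T,D915R,F198E

Derivation:
At Alpha: gained [] -> total []
At Lambda: gained ['D915R', 'F198E', 'A456T'] -> total ['A456T', 'D915R', 'F198E']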